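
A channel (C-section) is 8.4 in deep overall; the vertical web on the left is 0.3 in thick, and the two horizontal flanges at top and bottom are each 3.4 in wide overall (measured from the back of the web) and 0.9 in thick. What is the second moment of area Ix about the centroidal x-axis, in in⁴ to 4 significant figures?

Decompose the section into non-overlapping parts with the origin at the bottom-left of its bounding rectangle.
Web: 0.3 × 8.4, A = 2.52 in², y = 4.2 in, Ī = 14.8176 in⁴.
Top flange (beyond web): 3.1 × 0.9, A = 2.79 in², y = 7.95 in, Ī = 0.188325 in⁴.
Bottom flange (beyond web): 3.1 × 0.9, A = 2.79 in², y = 0.45 in, Ī = 0.188325 in⁴.
By symmetry the centroid is at mid-height, ȳ = 4.2 in.
Transfer each piece to the centroidal x-axis using Ī + A·d² with d = y − 4.2:
  web: d = 0 in → contributes +14.8176 in⁴
  top flange (beyond web): d = 3.75 in → contributes +39.4227 in⁴
  bottom flange (beyond web): d = -3.75 in → contributes +39.4227 in⁴
Total I = 93.663 in⁴.

Ix ≈ 93.66 in⁴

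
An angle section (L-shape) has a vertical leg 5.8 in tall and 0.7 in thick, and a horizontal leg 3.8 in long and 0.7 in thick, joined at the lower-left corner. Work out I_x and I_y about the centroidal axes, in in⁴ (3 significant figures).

Treat the section as a set of non-overlapping primitives; coordinates are from the bounding-box lower-left.
Vertical leg: 0.7 × 5.8, A = 4.06 in², y = 2.9 in, Ī = 11.382 in⁴.
Horizontal leg (remainder): 3.1 × 0.7, A = 2.17 in², y = 0.35 in, Ī = 0.088608 in⁴.
Centroid: ȳ = ΣA·y / ΣA = 2.0118 in.
Transfer each piece to the centroidal x-axis using Ī + A·d² with d = y − 2.0118:
  vertical leg: d = 0.8882 in → contributes +14.584 in⁴
  horizontal leg (remainder): d = -1.6618 in → contributes +6.0812 in⁴
Total I = 20.666 in⁴.
For the y-axis: x̄ = 1.0118 in.
Repeating about the centroidal y-axis gives I_y = 7.0087 in⁴.

I_x ≈ 20.7 in⁴, I_y ≈ 7.01 in⁴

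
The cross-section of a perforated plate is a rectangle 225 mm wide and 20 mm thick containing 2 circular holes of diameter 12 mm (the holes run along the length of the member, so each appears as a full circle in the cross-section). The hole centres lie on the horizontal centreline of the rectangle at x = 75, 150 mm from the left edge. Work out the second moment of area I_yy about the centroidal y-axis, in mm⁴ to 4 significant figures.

Break the section into simple shapes (no overlaps), measuring from the bottom-left corner of the bounding box.
Plate: 225 × 20, A = 4 500 mm², x = 112.5 mm, Ī = 18 984 375 mm⁴.
Hole 1 (subtracted): ⌀12, A = 113.097 mm², x = 75 mm, Ī = 1017.88 mm⁴.
Hole 2 (subtracted): ⌀12, A = 113.097 mm², x = 150 mm, Ī = 1017.88 mm⁴.
By symmetry the centroid is at mid-width, x̄ = 112.5 mm.
Transfer each piece to the centroidal y-axis using Ī + A·d² with d = x − 112.5:
  plate: d = 0 mm → contributes +18 984 375 mm⁴
  hole 1: d = -37.5 mm → contributes −160 061 mm⁴
  hole 2: d = 37.5 mm → contributes −160 061 mm⁴
Total I = 18 664 253 mm⁴.

I_yy ≈ 1.866 × 10⁷ mm⁴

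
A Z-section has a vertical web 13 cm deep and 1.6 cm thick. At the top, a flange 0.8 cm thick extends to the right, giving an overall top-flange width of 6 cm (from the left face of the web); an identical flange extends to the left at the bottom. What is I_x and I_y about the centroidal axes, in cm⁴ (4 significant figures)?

Split into non-overlapping primitives; take the origin at the lower-left of the bounding box.
Web: 1.6 × 13, A = 20.8 cm², y = 6.5 cm, Ī = 292.933 cm⁴.
Top flange (beyond web): 4.4 × 0.8, A = 3.52 cm², y = 12.6 cm, Ī = 0.187733 cm⁴.
Bottom flange (beyond web): 4.4 × 0.8, A = 3.52 cm², y = 0.4 cm, Ī = 0.187733 cm⁴.
Centroid: ȳ = ΣA·y / ΣA = 6.5 cm.
Transfer each piece to the centroidal x-axis using Ī + A·d² with d = y − 6.5:
  web: d = 0 cm → contributes +292.933 cm⁴
  top flange (beyond web): d = 6.1 cm → contributes +131.167 cm⁴
  bottom flange (beyond web): d = -6.1 cm → contributes +131.167 cm⁴
Total I = 555.267 cm⁴.
For the y-axis: x̄ = 5.2 cm.
Repeating about the centroidal y-axis gives I_y = 79.1552 cm⁴.

I_x ≈ 555.3 cm⁴, I_y ≈ 79.16 cm⁴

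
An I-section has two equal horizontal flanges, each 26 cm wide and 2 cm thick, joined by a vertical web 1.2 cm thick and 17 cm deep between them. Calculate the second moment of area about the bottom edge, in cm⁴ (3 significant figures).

I_base ≈ 2.36 × 10⁴ cm⁴

Decompose the section into non-overlapping parts with the origin at the bottom-left of its bounding rectangle.
Bottom flange: 26 × 2, A = 52 cm², y = 1 cm, Ī = 17.333 cm⁴.
Web: 1.2 × 17, A = 20.4 cm², y = 10.5 cm, Ī = 491.3 cm⁴.
Top flange: 26 × 2, A = 52 cm², y = 20 cm, Ī = 17.333 cm⁴.
Transfer each piece to a horizontal axis along the bottom face using Ī + A·d² with d = y − 0:
  bottom flange: d = 1 cm → contributes +69.333 cm⁴
  web: d = 10.5 cm → contributes +2740.4 cm⁴
  top flange: d = 20 cm → contributes +20 817 cm⁴
Total I = 23 627 cm⁴.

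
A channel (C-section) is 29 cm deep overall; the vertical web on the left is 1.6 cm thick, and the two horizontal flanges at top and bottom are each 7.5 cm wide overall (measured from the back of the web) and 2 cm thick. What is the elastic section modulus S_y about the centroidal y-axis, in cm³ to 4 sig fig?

S_y ≈ 54.89 cm³

Decompose the section into non-overlapping parts with the origin at the bottom-left of its bounding rectangle.
Web: 1.6 × 29, A = 46.4 cm², x = 0.8 cm, Ī = 9.89867 cm⁴.
Top flange (beyond web): 5.9 × 2, A = 11.8 cm², x = 4.55 cm, Ī = 34.2298 cm⁴.
Bottom flange (beyond web): 5.9 × 2, A = 11.8 cm², x = 4.55 cm, Ī = 34.2298 cm⁴.
Centroid: x̄ = ΣA·x / ΣA = 2.06429 cm.
Transfer each piece to the centroidal y-axis using Ī + A·d² with d = x − 2.06429:
  web: d = -1.26429 cm → contributes +84.0653 cm⁴
  top flange (beyond web): d = 2.48571 cm → contributes +107.139 cm⁴
  bottom flange (beyond web): d = 2.48571 cm → contributes +107.139 cm⁴
Total I = 298.344 cm⁴.
Extreme fibre distance c = 5.43571 cm; S = I/c = 54.8859 cm³.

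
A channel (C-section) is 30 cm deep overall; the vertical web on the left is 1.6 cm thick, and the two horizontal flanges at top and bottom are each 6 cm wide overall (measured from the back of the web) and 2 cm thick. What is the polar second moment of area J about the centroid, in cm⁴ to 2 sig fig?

Break the section into simple shapes (no overlaps), measuring from the bottom-left corner of the bounding box.
Web: 1.6 × 30, A = 48 cm², y = 15 cm, Ī = 3 600 cm⁴.
Top flange (beyond web): 4.4 × 2, A = 8.8 cm², y = 29 cm, Ī = 2.933 cm⁴.
Bottom flange (beyond web): 4.4 × 2, A = 8.8 cm², y = 1 cm, Ī = 2.933 cm⁴.
By symmetry the centroid is at mid-height, ȳ = 15 cm.
Transfer each piece to the centroidal x-axis using Ī + A·d² with d = y − 15:
  web: d = 0 cm → contributes +3 600 cm⁴
  top flange (beyond web): d = 14 cm → contributes +1 728 cm⁴
  bottom flange (beyond web): d = -14 cm → contributes +1 728 cm⁴
Total I = 7 055 cm⁴.
For the y-axis: x̄ = 1.605 cm.
Repeating about the centroidal y-axis gives I_y = 154.5 cm⁴.
Polar second moment: J = I_x + I_y = 7 210 cm⁴.

J ≈ 7200 cm⁴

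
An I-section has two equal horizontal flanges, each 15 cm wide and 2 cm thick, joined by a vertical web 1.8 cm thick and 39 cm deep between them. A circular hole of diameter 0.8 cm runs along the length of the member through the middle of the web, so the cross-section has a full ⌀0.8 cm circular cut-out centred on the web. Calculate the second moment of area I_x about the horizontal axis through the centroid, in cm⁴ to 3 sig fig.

I_x ≈ 3.41 × 10⁴ cm⁴

Split into non-overlapping primitives; take the origin at the lower-left of the bounding box.
Bottom flange: 15 × 2, A = 30 cm², y = 1 cm, Ī = 10 cm⁴.
Web: 1.8 × 39, A = 70.2 cm², y = 21.5 cm, Ī = 8897.9 cm⁴.
Top flange: 15 × 2, A = 30 cm², y = 42 cm, Ī = 10 cm⁴.
Hole (subtracted): ⌀0.8, A = 0.50265 cm², y = 21.5 cm, Ī = 0.020106 cm⁴.
By symmetry the centroid is at mid-height, ȳ = 21.5 cm.
Transfer each piece to the horizontal axis through the centroid using Ī + A·d² with d = y − 21.5:
  bottom flange: d = -20.5 cm → contributes +12 618 cm⁴
  web: d = 0 cm → contributes +8897.9 cm⁴
  top flange: d = 20.5 cm → contributes +12 618 cm⁴
  hole: d = 0 cm → contributes −0.020106 cm⁴
Total I = 34 133 cm⁴.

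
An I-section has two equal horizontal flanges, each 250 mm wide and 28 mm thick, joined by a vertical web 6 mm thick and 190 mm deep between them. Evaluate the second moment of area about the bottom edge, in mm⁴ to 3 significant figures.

Split into non-overlapping primitives; take the origin at the lower-left of the bounding box.
Bottom flange: 250 × 28, A = 7 000 mm², y = 14 mm, Ī = 457 333 mm⁴.
Web: 6 × 190, A = 1 140 mm², y = 123 mm, Ī = 3 429 500 mm⁴.
Top flange: 250 × 28, A = 7 000 mm², y = 232 mm, Ī = 457 333 mm⁴.
Transfer each piece to the base of the section using Ī + A·d² with d = y − 0:
  bottom flange: d = 14 mm → contributes +1 829 333 mm⁴
  web: d = 123 mm → contributes +20 676 560 mm⁴
  top flange: d = 232 mm → contributes +377 225 333 mm⁴
Total I = 399 731 227 mm⁴.

I_base ≈ 4.00 × 10⁸ mm⁴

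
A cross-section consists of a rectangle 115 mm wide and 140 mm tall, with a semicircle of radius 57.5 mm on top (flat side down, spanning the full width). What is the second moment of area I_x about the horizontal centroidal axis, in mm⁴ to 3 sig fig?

I_x ≈ 6.25 × 10⁷ mm⁴

Split into non-overlapping primitives; take the origin at the lower-left of the bounding box.
Rectangular body: 115 × 140, A = 16 100 mm², y = 70 mm, Ī = 26 296 667 mm⁴.
Semicircular cap: semicircle r = 57.5, A = 5193.4 mm², y = 164.4 mm, Ī = 1 199 785 mm⁴.
Centroid: ȳ = ΣA·y / ΣA = 93.025 mm.
Transfer each piece to the horizontal centroidal axis using Ī + A·d² with d = y − 93.025:
  rectangular body: d = -23.025 mm → contributes +34 832 063 mm⁴
  semicircular cap: d = 71.379 mm → contributes +27 660 039 mm⁴
Total I = 62 492 102 mm⁴.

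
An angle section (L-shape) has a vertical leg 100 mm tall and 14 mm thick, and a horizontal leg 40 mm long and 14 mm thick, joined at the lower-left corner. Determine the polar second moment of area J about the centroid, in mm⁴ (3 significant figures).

J ≈ 1.87 × 10⁶ mm⁴

Break the section into simple shapes (no overlaps), measuring from the bottom-left corner of the bounding box.
Vertical leg: 14 × 100, A = 1 400 mm², y = 50 mm, Ī = 1 166 667 mm⁴.
Horizontal leg (remainder): 26 × 14, A = 364 mm², y = 7 mm, Ī = 5945.3 mm⁴.
Centroid: ȳ = ΣA·y / ΣA = 41.127 mm.
Transfer each piece to the centroidal x-axis using Ī + A·d² with d = y − 41.127:
  vertical leg: d = 8.873 mm → contributes +1 276 889 mm⁴
  horizontal leg (remainder): d = -34.127 mm → contributes +429 878 mm⁴
Total I = 1 706 768 mm⁴.
For the y-axis: x̄ = 11.127 mm.
Repeating about the centroidal y-axis gives I_y = 158 928 mm⁴.
Polar second moment: J = I_x + I_y = 1 865 695 mm⁴.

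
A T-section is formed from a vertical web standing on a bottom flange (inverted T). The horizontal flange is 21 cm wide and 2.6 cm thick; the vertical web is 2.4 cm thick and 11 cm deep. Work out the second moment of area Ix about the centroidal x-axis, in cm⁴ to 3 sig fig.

Break the section into simple shapes (no overlaps), measuring from the bottom-left corner of the bounding box.
Flange: 21 × 2.6, A = 54.6 cm², y = 1.3 cm, Ī = 30.758 cm⁴.
Web: 2.4 × 11, A = 26.4 cm², y = 8.1 cm, Ī = 266.2 cm⁴.
Centroid: ȳ = ΣA·y / ΣA = 3.5163 cm.
Transfer each piece to the centroidal x-axis using Ī + A·d² with d = y − 3.5163:
  flange: d = -2.2163 cm → contributes +298.95 cm⁴
  web: d = 4.5837 cm → contributes +820.87 cm⁴
Total I = 1119.8 cm⁴.

Ix ≈ 1120 cm⁴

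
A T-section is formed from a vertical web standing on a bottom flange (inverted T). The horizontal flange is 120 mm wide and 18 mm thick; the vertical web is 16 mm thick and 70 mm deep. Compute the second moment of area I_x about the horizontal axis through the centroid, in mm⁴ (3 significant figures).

Decompose the section into non-overlapping parts with the origin at the bottom-left of its bounding rectangle.
Flange: 120 × 18, A = 2 160 mm², y = 9 mm, Ī = 58 320 mm⁴.
Web: 16 × 70, A = 1 120 mm², y = 53 mm, Ī = 457 333 mm⁴.
Centroid: ȳ = ΣA·y / ΣA = 24.024 mm.
Transfer each piece to the horizontal axis through the centroid using Ī + A·d² with d = y − 24.024:
  flange: d = -15.024 mm → contributes +545 902 mm⁴
  web: d = 28.976 mm → contributes +1 397 670 mm⁴
Total I = 1 943 571 mm⁴.

I_x ≈ 1.94 × 10⁶ mm⁴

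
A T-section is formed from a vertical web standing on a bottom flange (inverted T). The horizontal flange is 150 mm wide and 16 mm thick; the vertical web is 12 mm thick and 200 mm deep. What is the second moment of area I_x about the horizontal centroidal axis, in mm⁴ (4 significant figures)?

Split into non-overlapping primitives; take the origin at the lower-left of the bounding box.
Flange: 150 × 16, A = 2 400 mm², y = 8 mm, Ī = 51 200 mm⁴.
Web: 12 × 200, A = 2 400 mm², y = 116 mm, Ī = 8 000 000 mm⁴.
Centroid: ȳ = ΣA·y / ΣA = 62 mm.
Transfer each piece to the horizontal centroidal axis using Ī + A·d² with d = y − 62:
  flange: d = -54 mm → contributes +7 049 600 mm⁴
  web: d = 54 mm → contributes +14 998 400 mm⁴
Total I = 22 048 000 mm⁴.

I_x ≈ 2.205 × 10⁷ mm⁴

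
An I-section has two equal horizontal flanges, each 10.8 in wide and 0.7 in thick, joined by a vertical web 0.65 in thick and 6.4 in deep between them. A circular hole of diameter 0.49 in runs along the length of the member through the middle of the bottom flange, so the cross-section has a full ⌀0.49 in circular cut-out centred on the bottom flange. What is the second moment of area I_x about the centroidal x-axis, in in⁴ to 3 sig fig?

I_x ≈ 203 in⁴

Break the section into simple shapes (no overlaps), measuring from the bottom-left corner of the bounding box.
Bottom flange: 10.8 × 0.7, A = 7.56 in², y = 0.35 in, Ī = 0.3087 in⁴.
Web: 0.65 × 6.4, A = 4.16 in², y = 3.9 in, Ī = 14.199 in⁴.
Top flange: 10.8 × 0.7, A = 7.56 in², y = 7.45 in, Ī = 0.3087 in⁴.
Hole (subtracted): ⌀0.49, A = 0.18857 in², y = 0.35 in, Ī = 0.0028298 in⁴.
Centroid: ȳ = ΣA·y / ΣA = 3.9351 in.
Transfer each piece to the centroidal x-axis using Ī + A·d² with d = y − 3.9351:
  bottom flange: d = -3.5851 in → contributes +97.475 in⁴
  web: d = -0.035065 in → contributes +14.205 in⁴
  top flange: d = 3.5149 in → contributes +93.711 in⁴
  hole: d = -3.5851 in → contributes −2.4265 in⁴
Total I = 202.96 in⁴.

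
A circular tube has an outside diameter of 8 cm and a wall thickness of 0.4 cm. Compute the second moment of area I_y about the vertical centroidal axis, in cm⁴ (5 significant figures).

I_y ≈ 69.145 cm⁴

Split into non-overlapping primitives; take the origin at the lower-left of the bounding box.
Outer circle: ⌀8, A = 50.26548 cm², x = 4 cm, Ī = 201.0619 cm⁴.
Bore (subtracted): ⌀7.2, A = 40.71504 cm², x = 4 cm, Ī = 131.9167 cm⁴.
By symmetry the centroid is at mid-width, x̄ = 4 cm.
All pieces are centred on the vertical centroidal axis, so I = ΣĪ (holes subtracted) = 69.1452 cm⁴.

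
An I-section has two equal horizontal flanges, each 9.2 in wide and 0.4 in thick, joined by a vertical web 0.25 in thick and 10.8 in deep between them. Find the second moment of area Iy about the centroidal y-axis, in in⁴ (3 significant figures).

Break the section into simple shapes (no overlaps), measuring from the bottom-left corner of the bounding box.
Bottom flange: 9.2 × 0.4, A = 3.68 in², x = 4.6 in, Ī = 25.956 in⁴.
Web: 0.25 × 10.8, A = 2.7 in², x = 4.6 in, Ī = 0.014063 in⁴.
Top flange: 9.2 × 0.4, A = 3.68 in², x = 4.6 in, Ī = 25.956 in⁴.
By symmetry the centroid is at mid-width, x̄ = 4.6 in.
All pieces are centred on the centroidal y-axis, so I = ΣĪ = 51.927 in⁴.

Iy ≈ 51.9 in⁴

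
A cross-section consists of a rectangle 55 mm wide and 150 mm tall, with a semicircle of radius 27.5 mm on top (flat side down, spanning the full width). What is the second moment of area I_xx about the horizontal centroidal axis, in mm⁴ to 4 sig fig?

I_xx ≈ 2.333 × 10⁷ mm⁴

Decompose the section into non-overlapping parts with the origin at the bottom-left of its bounding rectangle.
Rectangular body: 55 × 150, A = 8 250 mm², y = 75 mm, Ī = 15 468 750 mm⁴.
Semicircular cap: semicircle r = 27.5, A = 1187.91 mm², y = 161.671 mm, Ī = 62771.5 mm⁴.
Centroid: ȳ = ΣA·y / ΣA = 85.909 mm.
Transfer each piece to the horizontal centroidal axis using Ī + A·d² with d = y − 85.909:
  rectangular body: d = -10.909 mm → contributes +16 450 551 mm⁴
  semicircular cap: d = 75.7624 mm → contributes +6 881 326 mm⁴
Total I = 23 331 877 mm⁴.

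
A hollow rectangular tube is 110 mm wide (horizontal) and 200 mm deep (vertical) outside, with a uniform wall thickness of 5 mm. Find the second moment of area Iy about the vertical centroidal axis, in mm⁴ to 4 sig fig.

Iy ≈ 6.350 × 10⁶ mm⁴

Decompose the section into non-overlapping parts with the origin at the bottom-left of its bounding rectangle.
Outer rectangle: 110 × 200, A = 22 000 mm², x = 55 mm, Ī = 22 183 333 mm⁴.
Inner void (subtracted): 100 × 190, A = 19 000 mm², x = 55 mm, Ī = 15 833 333 mm⁴.
By symmetry the centroid is at mid-width, x̄ = 55 mm.
All pieces are centred on the vertical centroidal axis, so I = ΣĪ (holes subtracted) = 6 350 000 mm⁴.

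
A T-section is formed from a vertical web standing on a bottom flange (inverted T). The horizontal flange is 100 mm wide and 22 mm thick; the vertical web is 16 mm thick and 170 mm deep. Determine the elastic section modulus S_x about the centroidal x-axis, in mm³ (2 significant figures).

S_x ≈ 1.4 × 10⁵ mm³

Break the section into simple shapes (no overlaps), measuring from the bottom-left corner of the bounding box.
Flange: 100 × 22, A = 2 200 mm², y = 11 mm, Ī = 88 733 mm⁴.
Web: 16 × 170, A = 2 720 mm², y = 107 mm, Ī = 6 550 667 mm⁴.
Centroid: ȳ = ΣA·y / ΣA = 64.07 mm.
Transfer each piece to the centroidal x-axis using Ī + A·d² with d = y − 64.07:
  flange: d = -53.07 mm → contributes +6 285 609 mm⁴
  web: d = 42.93 mm → contributes +11 562 845 mm⁴
Total I = 17 848 454 mm⁴.
Extreme fibre distance c = 127.9 mm; S = I/c = 139 521 mm³.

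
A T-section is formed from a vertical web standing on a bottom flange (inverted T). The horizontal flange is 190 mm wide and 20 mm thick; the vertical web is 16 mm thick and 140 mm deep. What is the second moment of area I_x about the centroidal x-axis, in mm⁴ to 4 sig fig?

I_x ≈ 1.280 × 10⁷ mm⁴

Decompose the section into non-overlapping parts with the origin at the bottom-left of its bounding rectangle.
Flange: 190 × 20, A = 3 800 mm², y = 10 mm, Ī = 126 667 mm⁴.
Web: 16 × 140, A = 2 240 mm², y = 90 mm, Ī = 3 658 667 mm⁴.
Centroid: ȳ = ΣA·y / ΣA = 39.6689 mm.
Transfer each piece to the centroidal x-axis using Ī + A·d² with d = y − 39.6689:
  flange: d = -29.6689 mm → contributes +3 471 587 mm⁴
  web: d = 50.3311 mm → contributes +9 333 084 mm⁴
Total I = 12 804 671 mm⁴.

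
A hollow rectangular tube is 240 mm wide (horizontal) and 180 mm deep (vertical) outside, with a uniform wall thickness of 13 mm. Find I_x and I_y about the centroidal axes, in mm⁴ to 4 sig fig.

I_x ≈ 5.151 × 10⁷ mm⁴, I_y ≈ 8.159 × 10⁷ mm⁴

Treat the section as a set of non-overlapping primitives; coordinates are from the bounding-box lower-left.
Outer rectangle: 240 × 180, A = 43 200 mm², y = 90 mm, Ī = 116 640 000 mm⁴.
Inner void (subtracted): 214 × 154, A = 32 956 mm², y = 90 mm, Ī = 65 132 041 mm⁴.
By symmetry the centroid is at mid-height, ȳ = 90 mm.
All pieces are centred on the centroidal x-axis, so I = ΣĪ (holes subtracted) = 51 507 959 mm⁴.
Repeating about the centroidal y-axis gives I_y = 81 588 919 mm⁴.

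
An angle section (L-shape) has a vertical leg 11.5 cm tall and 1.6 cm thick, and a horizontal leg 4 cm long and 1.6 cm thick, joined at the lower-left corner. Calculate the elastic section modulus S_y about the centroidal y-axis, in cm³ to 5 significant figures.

S_y ≈ 6.4723 cm³

Split into non-overlapping primitives; take the origin at the lower-left of the bounding box.
Vertical leg: 1.6 × 11.5, A = 18.4 cm², x = 0.8 cm, Ī = 3.925333 cm⁴.
Horizontal leg (remainder): 2.4 × 1.6, A = 3.84 cm², x = 2.8 cm, Ī = 1.8432 cm⁴.
Centroid: x̄ = ΣA·x / ΣA = 1.145324 cm.
Transfer each piece to the centroidal y-axis using Ī + A·d² with d = x − 1.145324:
  vertical leg: d = -0.3453237 cm → contributes +6.119505 cm⁴
  horizontal leg (remainder): d = 1.654676 cm → contributes +12.35694 cm⁴
Total I = 18.47645 cm⁴.
Extreme fibre distance c = 2.854676 cm; S = I/c = 6.472344 cm³.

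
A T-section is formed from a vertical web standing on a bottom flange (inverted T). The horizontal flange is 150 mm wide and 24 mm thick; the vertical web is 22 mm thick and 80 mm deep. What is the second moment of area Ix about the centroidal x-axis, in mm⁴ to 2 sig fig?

Ix ≈ 4.3 × 10⁶ mm⁴

Decompose the section into non-overlapping parts with the origin at the bottom-left of its bounding rectangle.
Flange: 150 × 24, A = 3 600 mm², y = 12 mm, Ī = 172 800 mm⁴.
Web: 22 × 80, A = 1 760 mm², y = 64 mm, Ī = 938 667 mm⁴.
Centroid: ȳ = ΣA·y / ΣA = 29.07 mm.
Transfer each piece to the centroidal x-axis using Ī + A·d² with d = y − 29.07:
  flange: d = -17.07 mm → contributes +1 222 354 mm⁴
  web: d = 34.93 mm → contributes +3 085 482 mm⁴
Total I = 4 307 837 mm⁴.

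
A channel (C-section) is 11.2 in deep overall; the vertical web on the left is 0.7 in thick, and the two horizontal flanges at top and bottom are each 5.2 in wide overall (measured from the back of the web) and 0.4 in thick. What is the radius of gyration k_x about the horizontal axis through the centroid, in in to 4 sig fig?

Treat the section as a set of non-overlapping primitives; coordinates are from the bounding-box lower-left.
Web: 0.7 × 11.2, A = 7.84 in², y = 5.6 in, Ī = 81.9541 in⁴.
Top flange (beyond web): 4.5 × 0.4, A = 1.8 in², y = 11 in, Ī = 0.024 in⁴.
Bottom flange (beyond web): 4.5 × 0.4, A = 1.8 in², y = 0.2 in, Ī = 0.024 in⁴.
By symmetry the centroid is at mid-height, ȳ = 5.6 in.
Transfer each piece to the horizontal axis through the centroid using Ī + A·d² with d = y − 5.6:
  web: d = 0 in → contributes +81.9541 in⁴
  top flange (beyond web): d = 5.4 in → contributes +52.512 in⁴
  bottom flange (beyond web): d = -5.4 in → contributes +52.512 in⁴
Total I = 186.978 in⁴.
Radius of gyration: k = √(I/A) = √(186.978 / 11.44) = 4.0428 in.

k_x ≈ 4.043 in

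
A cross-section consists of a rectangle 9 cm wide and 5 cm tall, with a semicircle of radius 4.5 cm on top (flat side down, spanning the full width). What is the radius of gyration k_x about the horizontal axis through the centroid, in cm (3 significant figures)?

Treat the section as a set of non-overlapping primitives; coordinates are from the bounding-box lower-left.
Rectangular body: 9 × 5, A = 45 cm², y = 2.5 cm, Ī = 93.75 cm⁴.
Semicircular cap: semicircle r = 4.5, A = 31.809 cm², y = 6.9099 cm, Ī = 45.007 cm⁴.
Centroid: ȳ = ΣA·y / ΣA = 4.3262 cm.
Transfer each piece to the horizontal axis through the centroid using Ī + A·d² with d = y − 4.3262:
  rectangular body: d = -1.8262 cm → contributes +243.83 cm⁴
  semicircular cap: d = 2.5836 cm → contributes +257.33 cm⁴
Total I = 501.16 cm⁴.
Radius of gyration: k = √(I/A) = √(501.16 / 76.809) = 2.5544 cm.

k_x ≈ 2.55 cm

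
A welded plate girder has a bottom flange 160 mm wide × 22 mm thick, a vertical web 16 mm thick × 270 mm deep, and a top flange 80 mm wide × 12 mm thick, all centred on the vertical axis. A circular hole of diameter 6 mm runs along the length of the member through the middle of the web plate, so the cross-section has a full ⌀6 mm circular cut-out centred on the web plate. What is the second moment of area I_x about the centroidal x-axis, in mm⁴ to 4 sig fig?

I_x ≈ 1.042 × 10⁸ mm⁴

Split into non-overlapping primitives; take the origin at the lower-left of the bounding box.
Bottom plate: 160 × 22, A = 3 520 mm², y = 11 mm, Ī = 141 973 mm⁴.
Web plate: 16 × 270, A = 4 320 mm², y = 157 mm, Ī = 26 244 000 mm⁴.
Top plate: 80 × 12, A = 960 mm², y = 298 mm, Ī = 11 520 mm⁴.
Hole (subtracted): ⌀6, A = 28.2743 mm², y = 157 mm, Ī = 63.6173 mm⁴.
Centroid: ȳ = ΣA·y / ΣA = 113.843 mm.
Transfer each piece to the centroidal x-axis using Ī + A·d² with d = y − 113.843:
  bottom plate: d = -102.843 mm → contributes +37 372 009 mm⁴
  web plate: d = 43.1568 mm → contributes +34 290 057 mm⁴
  top plate: d = 184.157 mm → contributes +32 568 714 mm⁴
  hole: d = 43.1568 mm → contributes −52724.9 mm⁴
Total I = 104 178 055 mm⁴.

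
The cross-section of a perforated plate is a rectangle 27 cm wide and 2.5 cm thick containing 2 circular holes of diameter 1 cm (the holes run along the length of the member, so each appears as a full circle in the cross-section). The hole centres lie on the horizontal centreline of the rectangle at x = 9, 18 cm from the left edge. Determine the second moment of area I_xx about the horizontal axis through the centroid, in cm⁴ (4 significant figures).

Split into non-overlapping primitives; take the origin at the lower-left of the bounding box.
Plate: 27 × 2.5, A = 67.5 cm², y = 1.25 cm, Ī = 35.1563 cm⁴.
Hole 1 (subtracted): ⌀1, A = 0.785398 cm², y = 1.25 cm, Ī = 0.0490874 cm⁴.
Hole 2 (subtracted): ⌀1, A = 0.785398 cm², y = 1.25 cm, Ī = 0.0490874 cm⁴.
By symmetry the centroid is at mid-height, ȳ = 1.25 cm.
All pieces are centred on the horizontal axis through the centroid, so I = ΣĪ (holes subtracted) = 35.0581 cm⁴.

I_xx ≈ 35.06 cm⁴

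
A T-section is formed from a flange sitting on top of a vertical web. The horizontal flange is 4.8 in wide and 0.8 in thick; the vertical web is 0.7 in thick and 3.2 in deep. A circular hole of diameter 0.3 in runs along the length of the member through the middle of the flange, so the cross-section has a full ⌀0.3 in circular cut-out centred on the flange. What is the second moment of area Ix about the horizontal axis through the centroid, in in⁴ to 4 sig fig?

Treat the section as a set of non-overlapping primitives; coordinates are from the bounding-box lower-left.
Flange: 4.8 × 0.8, A = 3.84 in², y = 3.6 in, Ī = 0.2048 in⁴.
Web: 0.7 × 3.2, A = 2.24 in², y = 1.6 in, Ī = 1.91147 in⁴.
Hole (subtracted): ⌀0.3, A = 0.0706858 in², y = 3.6 in, Ī = 0.000397608 in⁴.
Centroid: ȳ = ΣA·y / ΣA = 2.85449 in.
Transfer each piece to the horizontal axis through the centroid using Ī + A·d² with d = y − 2.85449:
  flange: d = 0.745509 in → contributes +2.33901 in⁴
  web: d = -1.25449 in → contributes +5.43666 in⁴
  hole: d = 0.745509 in → contributes −0.0396837 in⁴
Total I = 7.73599 in⁴.

Ix ≈ 7.736 in⁴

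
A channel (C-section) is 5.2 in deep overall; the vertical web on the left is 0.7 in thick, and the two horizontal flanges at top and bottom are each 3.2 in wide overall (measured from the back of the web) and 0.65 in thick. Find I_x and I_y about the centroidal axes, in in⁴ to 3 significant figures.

I_x ≈ 25.1 in⁴, I_y ≈ 6.24 in⁴

Break the section into simple shapes (no overlaps), measuring from the bottom-left corner of the bounding box.
Web: 0.7 × 5.2, A = 3.64 in², y = 2.6 in, Ī = 8.2021 in⁴.
Top flange (beyond web): 2.5 × 0.65, A = 1.625 in², y = 4.875 in, Ī = 0.057214 in⁴.
Bottom flange (beyond web): 2.5 × 0.65, A = 1.625 in², y = 0.325 in, Ī = 0.057214 in⁴.
By symmetry the centroid is at mid-height, ȳ = 2.6 in.
Transfer each piece to the centroidal x-axis using Ī + A·d² with d = y − 2.6:
  web: d = 0 in → contributes +8.2021 in⁴
  top flange (beyond web): d = 2.275 in → contributes +8.4676 in⁴
  bottom flange (beyond web): d = -2.275 in → contributes +8.4676 in⁴
Total I = 25.137 in⁴.
For the y-axis: x̄ = 1.1047 in.
Repeating about the centroidal y-axis gives I_y = 6.2368 in⁴.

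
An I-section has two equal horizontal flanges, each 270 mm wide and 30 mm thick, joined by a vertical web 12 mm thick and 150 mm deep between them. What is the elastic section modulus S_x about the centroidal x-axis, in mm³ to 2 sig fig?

S_x ≈ 1.3 × 10⁶ mm³

Decompose the section into non-overlapping parts with the origin at the bottom-left of its bounding rectangle.
Bottom flange: 270 × 30, A = 8 100 mm², y = 15 mm, Ī = 607 500 mm⁴.
Web: 12 × 150, A = 1 800 mm², y = 105 mm, Ī = 3 375 000 mm⁴.
Top flange: 270 × 30, A = 8 100 mm², y = 195 mm, Ī = 607 500 mm⁴.
By symmetry the centroid is at mid-height, ȳ = 105 mm.
Transfer each piece to the centroidal x-axis using Ī + A·d² with d = y − 105:
  bottom flange: d = -90 mm → contributes +66 217 500 mm⁴
  web: d = 0 mm → contributes +3 375 000 mm⁴
  top flange: d = 90 mm → contributes +66 217 500 mm⁴
Total I = 135 810 000 mm⁴.
Extreme fibre distance c = 105 mm; S = I/c = 1 293 429 mm³.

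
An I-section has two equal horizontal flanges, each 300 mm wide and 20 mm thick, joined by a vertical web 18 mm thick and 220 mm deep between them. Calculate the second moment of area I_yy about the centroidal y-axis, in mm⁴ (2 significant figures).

I_yy ≈ 9.0 × 10⁷ mm⁴

Decompose the section into non-overlapping parts with the origin at the bottom-left of its bounding rectangle.
Bottom flange: 300 × 20, A = 6 000 mm², x = 150 mm, Ī = 45 000 000 mm⁴.
Web: 18 × 220, A = 3 960 mm², x = 150 mm, Ī = 106 920 mm⁴.
Top flange: 300 × 20, A = 6 000 mm², x = 150 mm, Ī = 45 000 000 mm⁴.
By symmetry the centroid is at mid-width, x̄ = 150 mm.
All pieces are centred on the centroidal y-axis, so I = ΣĪ = 90 106 920 mm⁴.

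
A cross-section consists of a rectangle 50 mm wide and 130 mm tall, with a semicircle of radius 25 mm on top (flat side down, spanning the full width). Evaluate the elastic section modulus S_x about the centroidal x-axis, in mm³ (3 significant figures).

S_x ≈ 1.76 × 10⁵ mm³

Break the section into simple shapes (no overlaps), measuring from the bottom-left corner of the bounding box.
Rectangular body: 50 × 130, A = 6 500 mm², y = 65 mm, Ī = 9 154 167 mm⁴.
Semicircular cap: semicircle r = 25, A = 981.75 mm², y = 140.61 mm, Ī = 42 874 mm⁴.
Centroid: ȳ = ΣA·y / ΣA = 74.922 mm.
Transfer each piece to the centroidal x-axis using Ī + A·d² with d = y − 74.922:
  rectangular body: d = -9.9215 mm → contributes +9 794 004 mm⁴
  semicircular cap: d = 65.689 mm → contributes +4 279 135 mm⁴
Total I = 14 073 139 mm⁴.
Extreme fibre distance c = 80.078 mm; S = I/c = 175 742 mm³.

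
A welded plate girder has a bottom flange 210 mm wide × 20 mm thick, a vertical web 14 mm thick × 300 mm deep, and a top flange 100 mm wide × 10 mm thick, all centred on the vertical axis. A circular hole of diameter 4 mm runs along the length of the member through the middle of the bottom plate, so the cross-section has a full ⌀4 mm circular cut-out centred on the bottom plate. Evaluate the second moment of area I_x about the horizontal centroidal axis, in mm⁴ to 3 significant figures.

Treat the section as a set of non-overlapping primitives; coordinates are from the bounding-box lower-left.
Bottom plate: 210 × 20, A = 4 200 mm², y = 10 mm, Ī = 140 000 mm⁴.
Web plate: 14 × 300, A = 4 200 mm², y = 170 mm, Ī = 31 500 000 mm⁴.
Top plate: 100 × 10, A = 1 000 mm², y = 325 mm, Ī = 8333.3 mm⁴.
Hole (subtracted): ⌀4, A = 12.566 mm², y = 10 mm, Ī = 12.566 mm⁴.
Centroid: ȳ = ΣA·y / ΣA = 115.14 mm.
Transfer each piece to the horizontal centroidal axis using Ī + A·d² with d = y − 115.14:
  bottom plate: d = -105.14 mm → contributes +46 569 054 mm⁴
  web plate: d = 54.859 mm → contributes +44 140 146 mm⁴
  top plate: d = 209.86 mm → contributes +44 049 319 mm⁴
  hole: d = -105.14 mm → contributes −138 928 mm⁴
Total I = 134 619 591 mm⁴.

I_x ≈ 1.35 × 10⁸ mm⁴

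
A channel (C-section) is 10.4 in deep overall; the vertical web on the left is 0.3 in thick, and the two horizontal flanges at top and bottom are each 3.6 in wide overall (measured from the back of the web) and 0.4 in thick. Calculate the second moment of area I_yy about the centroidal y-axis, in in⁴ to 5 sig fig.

I_yy ≈ 7.0524 in⁴

Treat the section as a set of non-overlapping primitives; coordinates are from the bounding-box lower-left.
Web: 0.3 × 10.4, A = 3.12 in², x = 0.15 in, Ī = 0.0234 in⁴.
Top flange (beyond web): 3.3 × 0.4, A = 1.32 in², x = 1.95 in, Ī = 1.1979 in⁴.
Bottom flange (beyond web): 3.3 × 0.4, A = 1.32 in², x = 1.95 in, Ī = 1.1979 in⁴.
Centroid: x̄ = ΣA·x / ΣA = 0.975 in.
Transfer each piece to the centroidal y-axis using Ī + A·d² with d = x − 0.975:
  web: d = -0.825 in → contributes +2.14695 in⁴
  top flange (beyond web): d = 0.975 in → contributes +2.452725 in⁴
  bottom flange (beyond web): d = 0.975 in → contributes +2.452725 in⁴
Total I = 7.0524 in⁴.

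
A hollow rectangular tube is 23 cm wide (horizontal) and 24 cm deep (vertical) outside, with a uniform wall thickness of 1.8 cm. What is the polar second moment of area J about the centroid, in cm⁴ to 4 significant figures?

J ≈ 2.469 × 10⁴ cm⁴

Treat the section as a set of non-overlapping primitives; coordinates are from the bounding-box lower-left.
Outer rectangle: 23 × 24, A = 552 cm², y = 12 cm, Ī = 26 496 cm⁴.
Inner void (subtracted): 19.4 × 20.4, A = 395.76 cm², y = 12 cm, Ī = 13 725 cm⁴.
By symmetry the centroid is at mid-height, ȳ = 12 cm.
All pieces are centred on the centroidal x-axis, so I = ΣĪ (holes subtracted) = 12 771 cm⁴.
Repeating about the centroidal y-axis gives I_y = 11921.6 cm⁴.
Polar second moment: J = I_x + I_y = 24692.7 cm⁴.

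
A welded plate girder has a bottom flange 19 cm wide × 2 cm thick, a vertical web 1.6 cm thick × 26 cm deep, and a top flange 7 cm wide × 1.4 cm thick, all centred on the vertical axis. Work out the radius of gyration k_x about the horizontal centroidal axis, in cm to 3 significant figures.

Break the section into simple shapes (no overlaps), measuring from the bottom-left corner of the bounding box.
Bottom plate: 19 × 2, A = 38 cm², y = 1 cm, Ī = 12.667 cm⁴.
Web plate: 1.6 × 26, A = 41.6 cm², y = 15 cm, Ī = 2343.5 cm⁴.
Top plate: 7 × 1.4, A = 9.8 cm², y = 28.7 cm, Ī = 1.6007 cm⁴.
Centroid: ȳ = ΣA·y / ΣA = 10.551 cm.
Transfer each piece to the horizontal centroidal axis using Ī + A·d² with d = y − 10.551:
  bottom plate: d = -9.551 cm → contributes +3479.1 cm⁴
  web plate: d = 4.449 cm → contributes +3166.9 cm⁴
  top plate: d = 18.149 cm → contributes +3229.6 cm⁴
Total I = 9875.6 cm⁴.
Radius of gyration: k = √(I/A) = √(9875.6 / 89.4) = 10.51 cm.

k_x ≈ 10.5 cm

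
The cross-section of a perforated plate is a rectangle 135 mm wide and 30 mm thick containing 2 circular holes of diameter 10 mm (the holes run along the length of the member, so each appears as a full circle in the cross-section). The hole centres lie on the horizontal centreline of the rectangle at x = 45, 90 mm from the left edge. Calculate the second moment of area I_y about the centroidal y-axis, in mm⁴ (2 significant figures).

Split into non-overlapping primitives; take the origin at the lower-left of the bounding box.
Plate: 135 × 30, A = 4 050 mm², x = 67.5 mm, Ī = 6 150 938 mm⁴.
Hole 1 (subtracted): ⌀10, A = 78.54 mm², x = 45 mm, Ī = 490.9 mm⁴.
Hole 2 (subtracted): ⌀10, A = 78.54 mm², x = 90 mm, Ī = 490.9 mm⁴.
By symmetry the centroid is at mid-width, x̄ = 67.5 mm.
Transfer each piece to the centroidal y-axis using Ī + A·d² with d = x − 67.5:
  plate: d = 0 mm → contributes +6 150 938 mm⁴
  hole 1: d = -22.5 mm → contributes −40 252 mm⁴
  hole 2: d = 22.5 mm → contributes −40 252 mm⁴
Total I = 6 070 434 mm⁴.

I_y ≈ 6.1 × 10⁶ mm⁴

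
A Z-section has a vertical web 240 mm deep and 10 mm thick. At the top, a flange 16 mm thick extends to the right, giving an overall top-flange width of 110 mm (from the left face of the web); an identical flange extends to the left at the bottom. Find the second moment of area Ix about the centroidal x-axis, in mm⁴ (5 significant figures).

Ix ≈ 5.1729 × 10⁷ mm⁴

Treat the section as a set of non-overlapping primitives; coordinates are from the bounding-box lower-left.
Web: 10 × 240, A = 2 400 mm², y = 120 mm, Ī = 11 520 000 mm⁴.
Top flange (beyond web): 100 × 16, A = 1 600 mm², y = 232 mm, Ī = 34133.33 mm⁴.
Bottom flange (beyond web): 100 × 16, A = 1 600 mm², y = 8 mm, Ī = 34133.33 mm⁴.
Centroid: ȳ = ΣA·y / ΣA = 120 mm.
Transfer each piece to the centroidal x-axis using Ī + A·d² with d = y − 120:
  web: d = 0 mm → contributes +11 520 000 mm⁴
  top flange (beyond web): d = 112 mm → contributes +20 104 533 mm⁴
  bottom flange (beyond web): d = -112 mm → contributes +20 104 533 mm⁴
Total I = 51 729 067 mm⁴.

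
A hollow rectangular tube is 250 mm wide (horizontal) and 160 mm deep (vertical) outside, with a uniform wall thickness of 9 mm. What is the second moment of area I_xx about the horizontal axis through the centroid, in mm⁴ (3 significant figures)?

I_xx ≈ 3.00 × 10⁷ mm⁴

Split into non-overlapping primitives; take the origin at the lower-left of the bounding box.
Outer rectangle: 250 × 160, A = 40 000 mm², y = 80 mm, Ī = 85 333 333 mm⁴.
Inner void (subtracted): 232 × 142, A = 32 944 mm², y = 80 mm, Ī = 55 356 901 mm⁴.
By symmetry the centroid is at mid-height, ȳ = 80 mm.
All pieces are centred on the horizontal axis through the centroid, so I = ΣĪ (holes subtracted) = 29 976 432 mm⁴.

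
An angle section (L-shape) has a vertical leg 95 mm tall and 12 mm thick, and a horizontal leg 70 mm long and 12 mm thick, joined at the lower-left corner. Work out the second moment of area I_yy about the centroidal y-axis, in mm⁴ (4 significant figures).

Treat the section as a set of non-overlapping primitives; coordinates are from the bounding-box lower-left.
Vertical leg: 12 × 95, A = 1 140 mm², x = 6 mm, Ī = 13 680 mm⁴.
Horizontal leg (remainder): 58 × 12, A = 696 mm², x = 41 mm, Ī = 195 112 mm⁴.
Centroid: x̄ = ΣA·x / ΣA = 19.268 mm.
Transfer each piece to the centroidal y-axis using Ī + A·d² with d = x − 19.268:
  vertical leg: d = -13.268 mm → contributes +214 365 mm⁴
  horizontal leg (remainder): d = 21.732 mm → contributes +523 820 mm⁴
Total I = 738 184 mm⁴.

I_yy ≈ 7.382 × 10⁵ mm⁴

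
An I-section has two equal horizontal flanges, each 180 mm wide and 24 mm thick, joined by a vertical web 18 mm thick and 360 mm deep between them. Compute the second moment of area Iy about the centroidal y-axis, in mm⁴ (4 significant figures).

Split into non-overlapping primitives; take the origin at the lower-left of the bounding box.
Bottom flange: 180 × 24, A = 4 320 mm², x = 90 mm, Ī = 11 664 000 mm⁴.
Web: 18 × 360, A = 6 480 mm², x = 90 mm, Ī = 174 960 mm⁴.
Top flange: 180 × 24, A = 4 320 mm², x = 90 mm, Ī = 11 664 000 mm⁴.
By symmetry the centroid is at mid-width, x̄ = 90 mm.
All pieces are centred on the centroidal y-axis, so I = ΣĪ = 23 502 960 mm⁴.

Iy ≈ 2.350 × 10⁷ mm⁴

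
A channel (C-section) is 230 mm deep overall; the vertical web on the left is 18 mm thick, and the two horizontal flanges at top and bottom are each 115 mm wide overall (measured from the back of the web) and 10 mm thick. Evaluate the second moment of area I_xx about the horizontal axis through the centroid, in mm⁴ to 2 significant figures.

Treat the section as a set of non-overlapping primitives; coordinates are from the bounding-box lower-left.
Web: 18 × 230, A = 4 140 mm², y = 115 mm, Ī = 18 250 500 mm⁴.
Top flange (beyond web): 97 × 10, A = 970 mm², y = 225 mm, Ī = 8 083 mm⁴.
Bottom flange (beyond web): 97 × 10, A = 970 mm², y = 5 mm, Ī = 8 083 mm⁴.
By symmetry the centroid is at mid-height, ȳ = 115 mm.
Transfer each piece to the horizontal axis through the centroid using Ī + A·d² with d = y − 115:
  web: d = 0 mm → contributes +18 250 500 mm⁴
  top flange (beyond web): d = 110 mm → contributes +11 745 083 mm⁴
  bottom flange (beyond web): d = -110 mm → contributes +11 745 083 mm⁴
Total I = 41 740 667 mm⁴.

I_xx ≈ 4.2 × 10⁷ mm⁴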